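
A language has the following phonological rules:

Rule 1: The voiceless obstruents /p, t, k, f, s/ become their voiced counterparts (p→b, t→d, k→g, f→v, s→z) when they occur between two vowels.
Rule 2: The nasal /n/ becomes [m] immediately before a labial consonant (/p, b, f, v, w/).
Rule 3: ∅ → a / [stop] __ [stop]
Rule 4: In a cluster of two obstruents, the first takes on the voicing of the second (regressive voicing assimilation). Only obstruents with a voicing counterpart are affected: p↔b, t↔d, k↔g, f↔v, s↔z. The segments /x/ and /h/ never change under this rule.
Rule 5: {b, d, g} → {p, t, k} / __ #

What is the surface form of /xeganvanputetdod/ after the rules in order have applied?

xegamvampudetadot

Rule 1 (intervocalic voicing): /t/ is a voiceless obstruent between vowels /u/ and /e/, so it voices to [d]. /xeganvanputetdod/ → xeganvanpudetdod.
Rule 2 (nasal place assimilation): /n/ precedes the labial consonant /v/, so it assimilates in place to [m]. /n/ precedes the labial consonant /p/, so it assimilates in place to [m]. /xeganvanpudetdod/ → xegamvampudetdod.
Rule 3 (stop-cluster a-epenthesis): /t/ and /d/ form a stop–stop cluster, so [a] is inserted between them. /xegamvampudetdod/ → xegamvampudetadod.
Rule 4 (regressive voicing assimilation): no segment meets the environment; /xegamvampudetadod/ is unchanged.
Rule 5 (final devoicing): /d/ is a voiced stop in word-final position, so it devoices to [t]. /xegamvampudetadod/ → xegamvampudetadot.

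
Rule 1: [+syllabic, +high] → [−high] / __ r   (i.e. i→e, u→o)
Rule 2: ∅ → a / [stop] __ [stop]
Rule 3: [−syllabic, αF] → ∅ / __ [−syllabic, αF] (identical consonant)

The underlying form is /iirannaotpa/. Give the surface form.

Rule 1 (pre-rhotic lowering): /i/ is a high vowel immediately before /r/, so it lowers to [e]. /iirannaotpa/ → ierannaotpa.
Rule 2 (stop-cluster a-epenthesis): /t/ and /p/ form a stop–stop cluster, so [a] is inserted between them. /ierannaotpa/ → ierannaotapa.
Rule 3 (degemination): /nn/ is a geminate; the first /n/ deletes. /ierannaotapa/ → ieranaotapa.

ieranaotapa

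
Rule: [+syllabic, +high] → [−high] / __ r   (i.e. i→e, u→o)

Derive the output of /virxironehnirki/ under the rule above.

/i/ is a high vowel immediately before /r/, so it lowers to [e].
/i/ is a high vowel immediately before /r/, so it lowers to [e].
/i/ is a high vowel immediately before /r/, so it lowers to [e].
The other instance of /i/ does not occur in the required environment and remains unchanged.
Surface form: [verxeronehnerki].

verxeronehnerki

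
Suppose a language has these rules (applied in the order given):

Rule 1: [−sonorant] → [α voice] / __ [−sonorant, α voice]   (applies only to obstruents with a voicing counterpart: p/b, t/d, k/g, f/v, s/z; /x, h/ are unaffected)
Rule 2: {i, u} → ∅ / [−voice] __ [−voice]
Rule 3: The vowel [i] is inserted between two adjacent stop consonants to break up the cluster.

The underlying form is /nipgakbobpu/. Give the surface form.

Rule 1 (regressive voicing assimilation): /p/ precedes the voiced obstruent /g/, so it voices to [b] by assimilation. /k/ precedes the voiced obstruent /b/, so it voices to [g] by assimilation. /b/ precedes the voiceless obstruent /p/, so it devoices to [p] by assimilation. /nipgakbobpu/ → nibgagboppu.
Rule 2 (high vowel syncope): no segment meets the environment; /nibgagboppu/ is unchanged.
Rule 3 (stop-cluster i-epenthesis): /b/ and /g/ form a stop–stop cluster, so [i] is inserted between them. /g/ and /b/ form a stop–stop cluster, so [i] is inserted between them. /p/ and /p/ form a stop–stop cluster, so [i] is inserted between them. /nibgagboppu/ → nibigagibopipu.

nibigagibopipu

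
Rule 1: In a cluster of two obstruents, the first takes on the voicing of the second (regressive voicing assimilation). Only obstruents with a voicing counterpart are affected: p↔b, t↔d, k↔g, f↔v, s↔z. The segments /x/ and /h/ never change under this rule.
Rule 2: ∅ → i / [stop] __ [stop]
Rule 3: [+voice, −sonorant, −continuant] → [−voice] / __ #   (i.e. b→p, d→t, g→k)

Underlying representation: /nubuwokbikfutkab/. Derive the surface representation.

nubuwogibikfutikap

Rule 1 (regressive voicing assimilation): /k/ precedes the voiced obstruent /b/, so it voices to [g] by assimilation. /nubuwokbikfutkab/ → nubuwogbikfutkab.
Rule 2 (stop-cluster i-epenthesis): /g/ and /b/ form a stop–stop cluster, so [i] is inserted between them. /t/ and /k/ form a stop–stop cluster, so [i] is inserted between them. /nubuwogbikfutkab/ → nubuwogibikfutikab.
Rule 3 (final devoicing): /b/ is a voiced stop in word-final position, so it devoices to [p]. /nubuwogibikfutikab/ → nubuwogibikfutikap.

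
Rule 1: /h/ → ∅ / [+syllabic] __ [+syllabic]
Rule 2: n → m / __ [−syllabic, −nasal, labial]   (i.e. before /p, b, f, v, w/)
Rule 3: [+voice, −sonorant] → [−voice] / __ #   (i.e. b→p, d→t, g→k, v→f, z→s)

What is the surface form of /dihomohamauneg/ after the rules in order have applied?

Rule 1 (intervocalic h-deletion): /h/ occurs between vowels /i/ and /o/, so it deletes. /h/ occurs between vowels /o/ and /a/, so it deletes. /dihomohamauneg/ → diomoamauneg.
Rule 2 (nasal place assimilation): no segment meets the environment; /diomoamauneg/ is unchanged.
Rule 3 (final devoicing): /g/ is a voiced obstruent in word-final position, so it devoices to [k]. /diomoamauneg/ → diomoamaunek.

diomoamaunek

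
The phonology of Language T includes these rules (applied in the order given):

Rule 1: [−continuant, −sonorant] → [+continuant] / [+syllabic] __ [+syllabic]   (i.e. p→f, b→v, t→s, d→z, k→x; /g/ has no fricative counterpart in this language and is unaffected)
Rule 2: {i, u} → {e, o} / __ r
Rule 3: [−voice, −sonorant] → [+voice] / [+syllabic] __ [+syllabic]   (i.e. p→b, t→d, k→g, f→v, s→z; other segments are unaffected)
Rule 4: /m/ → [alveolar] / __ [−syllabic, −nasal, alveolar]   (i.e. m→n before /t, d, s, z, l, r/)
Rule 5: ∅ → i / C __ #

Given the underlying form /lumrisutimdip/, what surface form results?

lunrizuzindipi

Rule 1 (intervocalic spirantization): /t/ is a stop between vowels /u/ and /i/, so it spirantizes to the fricative [s]. /lumrisutimdip/ → lumrisusimdip.
Rule 2 (pre-rhotic lowering): no segment meets the environment; /lumrisusimdip/ is unchanged.
Rule 3 (intervocalic voicing): /s/ is a voiceless obstruent between vowels /i/ and /u/, so it voices to [z]. /s/ is a voiceless obstruent between vowels /u/ and /i/, so it voices to [z]. /lumrisusimdip/ → lumrizuzimdip.
Rule 4 (nasal place assimilation): /m/ precedes the alveolar consonant /r/, so it assimilates in place to [n]. /m/ precedes the alveolar consonant /d/, so it assimilates in place to [n]. /lumrizuzimdip/ → lunrizuzindip.
Rule 5 (final i-epenthesis): the form ends in the consonant /p/, so [i] is inserted word-finally. /lunrizuzindip/ → lunrizuzindipi.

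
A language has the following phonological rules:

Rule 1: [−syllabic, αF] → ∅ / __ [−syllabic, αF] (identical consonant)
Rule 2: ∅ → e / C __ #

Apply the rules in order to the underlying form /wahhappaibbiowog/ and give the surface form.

wahapaibiowoge

Rule 1 (degemination): /hh/ is a geminate; the first /h/ deletes. /pp/ is a geminate; the first /p/ deletes. /bb/ is a geminate; the first /b/ deletes. /wahhappaibbiowog/ → wahapaibiowog.
Rule 2 (final e-epenthesis): the form ends in the consonant /g/, so [e] is inserted word-finally. /wahapaibiowog/ → wahapaibiowoge.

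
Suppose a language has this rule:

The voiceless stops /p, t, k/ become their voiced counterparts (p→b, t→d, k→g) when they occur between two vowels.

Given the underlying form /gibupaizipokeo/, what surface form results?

gibubaizibogeo

/p/ is a voiceless stop between vowels /u/ and /a/, so it voices to [b].
/p/ is a voiceless stop between vowels /i/ and /o/, so it voices to [b].
/k/ is a voiceless stop between vowels /o/ and /e/, so it voices to [g].
Surface form: [gibubaizibogeo].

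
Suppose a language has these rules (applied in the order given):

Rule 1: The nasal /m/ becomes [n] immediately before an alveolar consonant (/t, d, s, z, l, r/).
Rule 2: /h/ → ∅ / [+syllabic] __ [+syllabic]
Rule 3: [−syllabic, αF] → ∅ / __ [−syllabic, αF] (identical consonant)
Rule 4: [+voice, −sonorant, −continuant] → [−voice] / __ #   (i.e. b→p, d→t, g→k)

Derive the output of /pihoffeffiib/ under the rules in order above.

Rule 1 (nasal place assimilation): no segment meets the environment; /pihoffeffiib/ is unchanged.
Rule 2 (intervocalic h-deletion): /h/ occurs between vowels /i/ and /o/, so it deletes. /pihoffeffiib/ → pioffeffiib.
Rule 3 (degemination): /ff/ is a geminate; the first /f/ deletes. /ff/ is a geminate; the first /f/ deletes. /pioffeffiib/ → piofefiib.
Rule 4 (final devoicing): /b/ is a voiced stop in word-final position, so it devoices to [p]. /piofefiib/ → piofefiip.

piofefiip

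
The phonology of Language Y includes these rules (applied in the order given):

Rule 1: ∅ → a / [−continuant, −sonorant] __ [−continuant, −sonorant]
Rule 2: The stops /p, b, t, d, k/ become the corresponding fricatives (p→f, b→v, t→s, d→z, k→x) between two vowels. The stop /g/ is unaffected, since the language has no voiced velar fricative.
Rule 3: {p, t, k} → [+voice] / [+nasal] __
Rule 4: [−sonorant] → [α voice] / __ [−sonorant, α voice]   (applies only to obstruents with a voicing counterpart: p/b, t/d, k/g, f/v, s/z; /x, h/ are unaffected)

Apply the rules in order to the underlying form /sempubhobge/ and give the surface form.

Rule 1 (stop-cluster a-epenthesis): /b/ and /g/ form a stop–stop cluster, so [a] is inserted between them. /sempubhobge/ → sempubhobage.
Rule 2 (intervocalic spirantization): /b/ is a stop between vowels /o/ and /a/, so it spirantizes to the fricative [v]. /sempubhobage/ → sempubhovage.
Rule 3 (post-nasal voicing): /p/ is a voiceless stop immediately after the nasal /m/, so it voices to [b]. /sempubhovage/ → sembubhovage.
Rule 4 (regressive voicing assimilation): /b/ precedes the voiceless obstruent /h/, so it devoices to [p] by assimilation. /sembubhovage/ → sembuphovage.

sembuphovage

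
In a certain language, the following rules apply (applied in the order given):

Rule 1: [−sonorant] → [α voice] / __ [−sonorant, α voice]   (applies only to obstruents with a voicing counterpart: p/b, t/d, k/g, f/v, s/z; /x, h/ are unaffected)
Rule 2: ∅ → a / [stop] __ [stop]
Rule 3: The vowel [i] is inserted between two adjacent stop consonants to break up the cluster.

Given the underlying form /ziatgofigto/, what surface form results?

ziadagofikato

Rule 1 (regressive voicing assimilation): /t/ precedes the voiced obstruent /g/, so it voices to [d] by assimilation. /g/ precedes the voiceless obstruent /t/, so it devoices to [k] by assimilation. /ziatgofigto/ → ziadgofikto.
Rule 2 (stop-cluster a-epenthesis): /d/ and /g/ form a stop–stop cluster, so [a] is inserted between them. /k/ and /t/ form a stop–stop cluster, so [a] is inserted between them. /ziadgofikto/ → ziadagofikato.
Rule 3 (stop-cluster i-epenthesis): no segment meets the environment; /ziadagofikato/ is unchanged.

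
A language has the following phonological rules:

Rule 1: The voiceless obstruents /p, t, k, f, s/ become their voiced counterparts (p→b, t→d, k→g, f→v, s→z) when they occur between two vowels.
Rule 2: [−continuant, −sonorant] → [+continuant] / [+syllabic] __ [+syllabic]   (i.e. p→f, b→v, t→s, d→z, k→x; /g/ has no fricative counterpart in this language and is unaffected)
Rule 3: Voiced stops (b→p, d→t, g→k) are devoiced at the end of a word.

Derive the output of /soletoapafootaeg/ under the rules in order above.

solezoavavoozaek

Rule 1 (intervocalic voicing): /t/ is a voiceless obstruent between vowels /e/ and /o/, so it voices to [d]. /p/ is a voiceless obstruent between vowels /a/ and /a/, so it voices to [b]. /f/ is a voiceless obstruent between vowels /a/ and /o/, so it voices to [v]. /t/ is a voiceless obstruent between vowels /o/ and /a/, so it voices to [d]. /soletoapafootaeg/ → soledoabavoodaeg.
Rule 2 (intervocalic spirantization): /d/ is a stop between vowels /e/ and /o/, so it spirantizes to the fricative [z]. /b/ is a stop between vowels /a/ and /a/, so it spirantizes to the fricative [v]. /d/ is a stop between vowels /o/ and /a/, so it spirantizes to the fricative [z]. /soledoabavoodaeg/ → solezoavavoozaeg.
Rule 3 (final devoicing): /g/ is a voiced stop in word-final position, so it devoices to [k]. /solezoavavoozaeg/ → solezoavavoozaek.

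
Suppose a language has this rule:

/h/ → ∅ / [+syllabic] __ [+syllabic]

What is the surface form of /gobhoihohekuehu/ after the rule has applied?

gobhoioekueu

/h/ occurs between vowels /i/ and /o/, so it deletes.
/h/ occurs between vowels /o/ and /e/, so it deletes.
/h/ occurs between vowels /e/ and /u/, so it deletes.
The other instance of /h/ does not occur in the required environment and remains unchanged.
Surface form: [gobhoioekueu].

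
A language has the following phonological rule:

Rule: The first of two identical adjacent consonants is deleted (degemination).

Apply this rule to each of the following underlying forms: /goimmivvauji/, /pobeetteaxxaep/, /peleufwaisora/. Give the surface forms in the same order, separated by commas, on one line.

goimivauji, pobeeteaxaep, peleufwaisora

/goimmivvauji/: /mm/ is a geminate; the first /m/ deletes. /vv/ is a geminate; the first /v/ deletes. → [goimivauji].
/pobeetteaxxaep/: /tt/ is a geminate; the first /t/ deletes. /xx/ is a geminate; the first /x/ deletes. → [pobeeteaxaep].
/peleufwaisora/: the rule's environment is not met; surfaces unchanged as [peleufwaisora].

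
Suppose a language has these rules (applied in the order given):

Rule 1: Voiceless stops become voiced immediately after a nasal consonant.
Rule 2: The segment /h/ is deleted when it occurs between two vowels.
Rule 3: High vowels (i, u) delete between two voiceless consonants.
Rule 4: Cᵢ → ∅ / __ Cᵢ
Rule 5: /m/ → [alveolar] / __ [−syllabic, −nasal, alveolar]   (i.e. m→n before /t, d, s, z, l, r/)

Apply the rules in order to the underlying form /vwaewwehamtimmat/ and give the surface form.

vwaeweandimat

Rule 1 (post-nasal voicing): /t/ is a voiceless stop immediately after the nasal /m/, so it voices to [d]. /vwaewwehamtimmat/ → vwaewwehamdimmat.
Rule 2 (intervocalic h-deletion): /h/ occurs between vowels /e/ and /a/, so it deletes. /vwaewwehamdimmat/ → vwaewweamdimmat.
Rule 3 (high vowel syncope): no segment meets the environment; /vwaewweamdimmat/ is unchanged.
Rule 4 (degemination): /ww/ is a geminate; the first /w/ deletes. /mm/ is a geminate; the first /m/ deletes. /vwaewweamdimmat/ → vwaeweamdimat.
Rule 5 (nasal place assimilation): /m/ precedes the alveolar consonant /d/, so it assimilates in place to [n]. /vwaeweamdimat/ → vwaeweandimat.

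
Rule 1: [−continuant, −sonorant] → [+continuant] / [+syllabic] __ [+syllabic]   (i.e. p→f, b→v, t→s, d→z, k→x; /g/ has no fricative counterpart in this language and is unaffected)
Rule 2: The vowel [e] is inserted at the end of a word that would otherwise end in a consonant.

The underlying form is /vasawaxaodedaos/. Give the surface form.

Rule 1 (intervocalic spirantization): /d/ is a stop between vowels /o/ and /e/, so it spirantizes to the fricative [z]. /d/ is a stop between vowels /e/ and /a/, so it spirantizes to the fricative [z]. /vasawaxaodedaos/ → vasawaxaozezaos.
Rule 2 (final e-epenthesis): the form ends in the consonant /s/, so [e] is inserted word-finally. /vasawaxaozezaos/ → vasawaxaozezaose.

vasawaxaozezaose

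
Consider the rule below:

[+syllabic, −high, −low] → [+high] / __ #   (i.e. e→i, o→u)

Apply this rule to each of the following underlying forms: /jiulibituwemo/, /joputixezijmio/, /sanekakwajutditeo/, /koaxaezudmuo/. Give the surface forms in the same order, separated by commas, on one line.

jiulibituwemu, joputixezijmiu, sanekakwajutditeu, koaxaezudmuu

/jiulibituwemo/: /o/ is a mid vowel in word-final position, so it raises to [u]. → [jiulibituwemu].
/joputixezijmio/: /o/ is a mid vowel in word-final position, so it raises to [u]. → [joputixezijmiu].
/sanekakwajutditeo/: /o/ is a mid vowel in word-final position, so it raises to [u]. → [sanekakwajutditeu].
/koaxaezudmuo/: /o/ is a mid vowel in word-final position, so it raises to [u]. → [koaxaezudmuu].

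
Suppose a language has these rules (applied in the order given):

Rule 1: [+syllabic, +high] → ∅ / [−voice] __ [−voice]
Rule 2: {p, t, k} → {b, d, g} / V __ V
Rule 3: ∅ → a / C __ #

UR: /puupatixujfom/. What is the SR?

Rule 1 (high vowel syncope): /i/ is a high vowel flanked by voiceless consonants /t/ and /x/, so it deletes. /puupatixujfom/ → puupatxujfom.
Rule 2 (intervocalic voicing): /p/ is a voiceless stop between vowels /u/ and /a/, so it voices to [b]. /puupatxujfom/ → puubatxujfom.
Rule 3 (final a-epenthesis): the form ends in the consonant /m/, so [a] is inserted word-finally. /puubatxujfom/ → puubatxujfoma.

puubatxujfoma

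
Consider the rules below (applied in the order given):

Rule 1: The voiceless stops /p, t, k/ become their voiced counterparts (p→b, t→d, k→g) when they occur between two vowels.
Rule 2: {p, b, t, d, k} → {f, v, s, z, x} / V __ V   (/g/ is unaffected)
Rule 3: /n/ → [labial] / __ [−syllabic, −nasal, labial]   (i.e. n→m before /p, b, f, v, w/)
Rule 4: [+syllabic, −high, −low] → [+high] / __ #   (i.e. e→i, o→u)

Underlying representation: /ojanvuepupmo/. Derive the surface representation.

Rule 1 (intervocalic voicing): /p/ is a voiceless stop between vowels /e/ and /u/, so it voices to [b]. /ojanvuepupmo/ → ojanvuebupmo.
Rule 2 (intervocalic spirantization): /b/ is a stop between vowels /e/ and /u/, so it spirantizes to the fricative [v]. /ojanvuebupmo/ → ojanvuevupmo.
Rule 3 (nasal place assimilation): /n/ precedes the labial consonant /v/, so it assimilates in place to [m]. /ojanvuevupmo/ → ojamvuevupmo.
Rule 4 (final vowel raising): /o/ is a mid vowel in word-final position, so it raises to [u]. /ojamvuevupmo/ → ojamvuevupmu.

ojamvuevupmu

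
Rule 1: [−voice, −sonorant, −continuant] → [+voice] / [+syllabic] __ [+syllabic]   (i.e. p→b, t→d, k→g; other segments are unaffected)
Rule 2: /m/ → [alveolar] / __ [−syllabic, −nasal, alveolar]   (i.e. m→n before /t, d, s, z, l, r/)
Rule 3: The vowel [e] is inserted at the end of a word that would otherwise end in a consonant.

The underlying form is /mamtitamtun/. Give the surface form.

mantidantune

Rule 1 (intervocalic voicing): /t/ is a voiceless stop between vowels /i/ and /a/, so it voices to [d]. /mamtitamtun/ → mamtidamtun.
Rule 2 (nasal place assimilation): /m/ precedes the alveolar consonant /t/, so it assimilates in place to [n]. /m/ precedes the alveolar consonant /t/, so it assimilates in place to [n]. /mamtidamtun/ → mantidantun.
Rule 3 (final e-epenthesis): the form ends in the consonant /n/, so [e] is inserted word-finally. /mantidantun/ → mantidantune.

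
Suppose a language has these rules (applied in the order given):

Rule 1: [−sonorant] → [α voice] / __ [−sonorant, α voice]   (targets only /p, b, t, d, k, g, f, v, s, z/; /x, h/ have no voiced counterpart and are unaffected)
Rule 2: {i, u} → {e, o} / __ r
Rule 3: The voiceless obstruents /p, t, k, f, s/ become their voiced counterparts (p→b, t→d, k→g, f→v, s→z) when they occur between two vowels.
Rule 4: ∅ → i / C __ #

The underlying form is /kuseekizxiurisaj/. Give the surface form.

Rule 1 (regressive voicing assimilation): /z/ precedes the voiceless obstruent /x/, so it devoices to [s] by assimilation. /kuseekizxiurisaj/ → kuseekisxiurisaj.
Rule 2 (pre-rhotic lowering): /u/ is a high vowel immediately before /r/, so it lowers to [o]. /kuseekisxiurisaj/ → kuseekisxiorisaj.
Rule 3 (intervocalic voicing): /s/ is a voiceless obstruent between vowels /u/ and /e/, so it voices to [z]. /k/ is a voiceless obstruent between vowels /e/ and /i/, so it voices to [g]. /s/ is a voiceless obstruent between vowels /i/ and /a/, so it voices to [z]. /kuseekisxiorisaj/ → kuzeegisxiorizaj.
Rule 4 (final i-epenthesis): the form ends in the consonant /j/, so [i] is inserted word-finally. /kuzeegisxiorizaj/ → kuzeegisxiorizaji.

kuzeegisxiorizaji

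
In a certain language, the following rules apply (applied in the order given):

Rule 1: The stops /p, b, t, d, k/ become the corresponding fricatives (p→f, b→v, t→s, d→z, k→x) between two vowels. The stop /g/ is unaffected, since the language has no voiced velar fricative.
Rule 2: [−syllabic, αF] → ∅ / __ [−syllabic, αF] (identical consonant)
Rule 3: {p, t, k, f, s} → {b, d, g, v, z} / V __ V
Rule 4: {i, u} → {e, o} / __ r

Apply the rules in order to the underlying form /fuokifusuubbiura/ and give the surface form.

Rule 1 (intervocalic spirantization): /k/ is a stop between vowels /o/ and /i/, so it spirantizes to the fricative [x]. /fuokifusuubbiura/ → fuoxifusuubbiura.
Rule 2 (degemination): /bb/ is a geminate; the first /b/ deletes. /fuoxifusuubbiura/ → fuoxifusuubiura.
Rule 3 (intervocalic voicing): /f/ is a voiceless obstruent between vowels /i/ and /u/, so it voices to [v]. /s/ is a voiceless obstruent between vowels /u/ and /u/, so it voices to [z]. /fuoxifusuubiura/ → fuoxivuzuubiura.
Rule 4 (pre-rhotic lowering): /u/ is a high vowel immediately before /r/, so it lowers to [o]. /fuoxivuzuubiura/ → fuoxivuzuubiora.

fuoxivuzuubiora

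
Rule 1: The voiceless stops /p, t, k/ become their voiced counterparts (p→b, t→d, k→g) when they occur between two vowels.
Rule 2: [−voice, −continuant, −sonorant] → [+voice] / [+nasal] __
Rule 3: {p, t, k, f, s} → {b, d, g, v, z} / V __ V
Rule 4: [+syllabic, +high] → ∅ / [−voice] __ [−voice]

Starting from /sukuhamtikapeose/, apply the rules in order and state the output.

Rule 1 (intervocalic voicing): /k/ is a voiceless stop between vowels /u/ and /u/, so it voices to [g]. /k/ is a voiceless stop between vowels /i/ and /a/, so it voices to [g]. /p/ is a voiceless stop between vowels /a/ and /e/, so it voices to [b]. /sukuhamtikapeose/ → suguhamtigabeose.
Rule 2 (post-nasal voicing): /t/ is a voiceless stop immediately after the nasal /m/, so it voices to [d]. /suguhamtigabeose/ → suguhamdigabeose.
Rule 3 (intervocalic voicing): /s/ is a voiceless obstruent between vowels /o/ and /e/, so it voices to [z]. /suguhamdigabeose/ → suguhamdigabeoze.
Rule 4 (high vowel syncope): no segment meets the environment; /suguhamdigabeoze/ is unchanged.

suguhamdigabeoze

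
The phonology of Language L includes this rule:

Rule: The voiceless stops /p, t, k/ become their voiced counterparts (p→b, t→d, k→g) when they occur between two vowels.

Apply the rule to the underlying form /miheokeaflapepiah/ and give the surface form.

miheogeaflabebiah

/k/ is a voiceless stop between vowels /o/ and /e/, so it voices to [g].
/p/ is a voiceless stop between vowels /a/ and /e/, so it voices to [b].
/p/ is a voiceless stop between vowels /e/ and /i/, so it voices to [b].
Surface form: [miheogeaflabebiah].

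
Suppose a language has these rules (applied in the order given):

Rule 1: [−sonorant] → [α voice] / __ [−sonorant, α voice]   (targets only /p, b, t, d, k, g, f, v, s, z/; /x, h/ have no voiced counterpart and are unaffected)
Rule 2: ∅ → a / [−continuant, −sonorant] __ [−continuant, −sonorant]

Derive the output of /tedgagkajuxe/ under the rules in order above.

Rule 1 (regressive voicing assimilation): /g/ precedes the voiceless obstruent /k/, so it devoices to [k] by assimilation. /tedgagkajuxe/ → tedgakkajuxe.
Rule 2 (stop-cluster a-epenthesis): /d/ and /g/ form a stop–stop cluster, so [a] is inserted between them. /k/ and /k/ form a stop–stop cluster, so [a] is inserted between them. /tedgakkajuxe/ → tedagakakajuxe.

tedagakakajuxe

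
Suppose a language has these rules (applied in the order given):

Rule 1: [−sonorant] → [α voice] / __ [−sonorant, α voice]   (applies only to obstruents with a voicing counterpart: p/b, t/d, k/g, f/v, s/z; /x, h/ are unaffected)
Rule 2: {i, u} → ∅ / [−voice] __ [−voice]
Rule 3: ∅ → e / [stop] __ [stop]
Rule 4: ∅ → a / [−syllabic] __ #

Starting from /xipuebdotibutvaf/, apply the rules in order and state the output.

Rule 1 (regressive voicing assimilation): /t/ precedes the voiced obstruent /v/, so it voices to [d] by assimilation. /xipuebdotibutvaf/ → xipuebdotibudvaf.
Rule 2 (high vowel syncope): /i/ is a high vowel flanked by voiceless consonants /x/ and /p/, so it deletes. /xipuebdotibudvaf/ → xpuebdotibudvaf.
Rule 3 (stop-cluster e-epenthesis): /b/ and /d/ form a stop–stop cluster, so [e] is inserted between them. /xpuebdotibudvaf/ → xpuebedotibudvaf.
Rule 4 (final a-epenthesis): the form ends in the consonant /f/, so [a] is inserted word-finally. /xpuebedotibudvaf/ → xpuebedotibudvafa.

xpuebedotibudvafa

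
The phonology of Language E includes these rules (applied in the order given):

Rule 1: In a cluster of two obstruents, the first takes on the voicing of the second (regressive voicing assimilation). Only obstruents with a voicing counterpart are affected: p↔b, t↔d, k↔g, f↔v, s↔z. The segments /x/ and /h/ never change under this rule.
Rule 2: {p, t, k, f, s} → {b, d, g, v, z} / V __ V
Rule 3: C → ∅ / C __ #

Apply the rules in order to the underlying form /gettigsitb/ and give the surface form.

gettiksid

Rule 1 (regressive voicing assimilation): /g/ precedes the voiceless obstruent /s/, so it devoices to [k] by assimilation. /t/ precedes the voiced obstruent /b/, so it voices to [d] by assimilation. /gettigsitb/ → gettiksidb.
Rule 2 (intervocalic voicing): no segment meets the environment; /gettiksidb/ is unchanged.
Rule 3 (final cluster simplification): /b/ is the second consonant of a word-final cluster /db/, so it deletes. /gettiksidb/ → gettiksid.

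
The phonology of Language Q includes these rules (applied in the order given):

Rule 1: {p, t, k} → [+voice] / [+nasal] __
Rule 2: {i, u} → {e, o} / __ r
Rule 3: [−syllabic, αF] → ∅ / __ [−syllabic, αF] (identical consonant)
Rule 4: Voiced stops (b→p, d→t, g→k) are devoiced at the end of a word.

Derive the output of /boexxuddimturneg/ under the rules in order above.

boexudimdornek

Rule 1 (post-nasal voicing): /t/ is a voiceless stop immediately after the nasal /m/, so it voices to [d]. /boexxuddimturneg/ → boexxuddimdurneg.
Rule 2 (pre-rhotic lowering): /u/ is a high vowel immediately before /r/, so it lowers to [o]. /boexxuddimdurneg/ → boexxuddimdorneg.
Rule 3 (degemination): /xx/ is a geminate; the first /x/ deletes. /dd/ is a geminate; the first /d/ deletes. /boexxuddimdorneg/ → boexudimdorneg.
Rule 4 (final devoicing): /g/ is a voiced stop in word-final position, so it devoices to [k]. /boexudimdorneg/ → boexudimdornek.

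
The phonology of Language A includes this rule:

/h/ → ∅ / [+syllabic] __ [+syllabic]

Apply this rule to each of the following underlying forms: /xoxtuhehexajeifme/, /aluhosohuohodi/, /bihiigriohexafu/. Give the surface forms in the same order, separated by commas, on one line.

/xoxtuhehexajeifme/: /h/ occurs between vowels /u/ and /e/, so it deletes. /h/ occurs between vowels /e/ and /e/, so it deletes. → [xoxtueexajeifme].
/aluhosohuohodi/: /h/ occurs between vowels /u/ and /o/, so it deletes. /h/ occurs between vowels /o/ and /u/, so it deletes. /h/ occurs between vowels /o/ and /o/, so it deletes. → [aluosouoodi].
/bihiigriohexafu/: /h/ occurs between vowels /i/ and /i/, so it deletes. /h/ occurs between vowels /o/ and /e/, so it deletes. → [biiigrioexafu].

xoxtueexajeifme, aluosouoodi, biiigrioexafu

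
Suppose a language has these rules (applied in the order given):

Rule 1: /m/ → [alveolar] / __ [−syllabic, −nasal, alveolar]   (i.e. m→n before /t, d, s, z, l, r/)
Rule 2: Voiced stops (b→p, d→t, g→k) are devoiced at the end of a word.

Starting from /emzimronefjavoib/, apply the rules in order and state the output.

Rule 1 (nasal place assimilation): /m/ precedes the alveolar consonant /z/, so it assimilates in place to [n]. /m/ precedes the alveolar consonant /r/, so it assimilates in place to [n]. /emzimronefjavoib/ → enzinronefjavoib.
Rule 2 (final devoicing): /b/ is a voiced stop in word-final position, so it devoices to [p]. /enzinronefjavoib/ → enzinronefjavoip.

enzinronefjavoip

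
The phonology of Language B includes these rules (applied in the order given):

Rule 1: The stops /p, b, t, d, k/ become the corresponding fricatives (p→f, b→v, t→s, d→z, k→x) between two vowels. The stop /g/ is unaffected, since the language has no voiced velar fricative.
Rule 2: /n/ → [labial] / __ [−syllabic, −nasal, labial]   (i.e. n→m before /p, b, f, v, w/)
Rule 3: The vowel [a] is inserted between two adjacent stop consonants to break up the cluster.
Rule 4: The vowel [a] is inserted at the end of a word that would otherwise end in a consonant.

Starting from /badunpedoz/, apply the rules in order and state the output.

Rule 1 (intervocalic spirantization): /d/ is a stop between vowels /a/ and /u/, so it spirantizes to the fricative [z]. /d/ is a stop between vowels /e/ and /o/, so it spirantizes to the fricative [z]. /badunpedoz/ → bazunpezoz.
Rule 2 (nasal place assimilation): /n/ precedes the labial consonant /p/, so it assimilates in place to [m]. /bazunpezoz/ → bazumpezoz.
Rule 3 (stop-cluster a-epenthesis): no segment meets the environment; /bazumpezoz/ is unchanged.
Rule 4 (final a-epenthesis): the form ends in the consonant /z/, so [a] is inserted word-finally. /bazumpezoz/ → bazumpezoza.

bazumpezoza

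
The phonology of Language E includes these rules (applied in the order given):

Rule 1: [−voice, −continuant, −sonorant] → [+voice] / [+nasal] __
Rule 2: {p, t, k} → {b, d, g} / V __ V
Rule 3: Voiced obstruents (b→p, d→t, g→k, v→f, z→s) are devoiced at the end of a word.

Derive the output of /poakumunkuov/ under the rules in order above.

poagumunguof

Rule 1 (post-nasal voicing): /k/ is a voiceless stop immediately after the nasal /n/, so it voices to [g]. /poakumunkuov/ → poakumunguov.
Rule 2 (intervocalic voicing): /k/ is a voiceless stop between vowels /a/ and /u/, so it voices to [g]. /poakumunguov/ → poagumunguov.
Rule 3 (final devoicing): /v/ is a voiced obstruent in word-final position, so it devoices to [f]. /poagumunguov/ → poagumunguof.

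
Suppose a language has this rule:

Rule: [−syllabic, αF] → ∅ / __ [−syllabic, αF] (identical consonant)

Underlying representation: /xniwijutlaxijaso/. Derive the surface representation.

xniwijutlaxijaso

No segment of /xniwijutlaxijaso/ meets the structural description of the rule, so the form surfaces unchanged.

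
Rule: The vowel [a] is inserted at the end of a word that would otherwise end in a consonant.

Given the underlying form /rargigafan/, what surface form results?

rargigafana

the form ends in the consonant /n/, so [a] is inserted word-finally.
Surface form: [rargigafana].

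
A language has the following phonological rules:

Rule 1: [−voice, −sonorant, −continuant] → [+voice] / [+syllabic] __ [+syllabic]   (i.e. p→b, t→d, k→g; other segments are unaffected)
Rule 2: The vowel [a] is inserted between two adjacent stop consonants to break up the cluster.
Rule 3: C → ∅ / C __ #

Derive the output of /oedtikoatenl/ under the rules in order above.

oedatigoaden

Rule 1 (intervocalic voicing): /k/ is a voiceless stop between vowels /i/ and /o/, so it voices to [g]. /t/ is a voiceless stop between vowels /a/ and /e/, so it voices to [d]. /oedtikoatenl/ → oedtigoadenl.
Rule 2 (stop-cluster a-epenthesis): /d/ and /t/ form a stop–stop cluster, so [a] is inserted between them. /oedtigoadenl/ → oedatigoadenl.
Rule 3 (final cluster simplification): /l/ is the second consonant of a word-final cluster /nl/, so it deletes. /oedatigoadenl/ → oedatigoaden.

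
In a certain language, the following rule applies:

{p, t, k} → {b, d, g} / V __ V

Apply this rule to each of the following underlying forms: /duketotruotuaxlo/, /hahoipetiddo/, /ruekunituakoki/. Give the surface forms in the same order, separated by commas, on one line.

dugedotruoduaxlo, hahoibediddo, rueguniduagogi

/duketotruotuaxlo/: /k/ is a voiceless stop between vowels /u/ and /e/, so it voices to [g]. /t/ is a voiceless stop between vowels /e/ and /o/, so it voices to [d]. /t/ is a voiceless stop between vowels /o/ and /u/, so it voices to [d]. → [dugedotruoduaxlo].
/hahoipetiddo/: /p/ is a voiceless stop between vowels /i/ and /e/, so it voices to [b]. /t/ is a voiceless stop between vowels /e/ and /i/, so it voices to [d]. → [hahoibediddo].
/ruekunituakoki/: /k/ is a voiceless stop between vowels /e/ and /u/, so it voices to [g]. /t/ is a voiceless stop between vowels /i/ and /u/, so it voices to [d]. /k/ is a voiceless stop between vowels /a/ and /o/, so it voices to [g]. /k/ is a voiceless stop between vowels /o/ and /i/, so it voices to [g]. → [rueguniduagogi].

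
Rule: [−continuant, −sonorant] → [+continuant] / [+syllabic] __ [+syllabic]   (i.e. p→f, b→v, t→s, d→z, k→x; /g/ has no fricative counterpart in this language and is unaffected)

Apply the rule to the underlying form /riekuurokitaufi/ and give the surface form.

riexuuroxisaufi

/k/ is a stop between vowels /e/ and /u/, so it spirantizes to the fricative [x].
/k/ is a stop between vowels /o/ and /i/, so it spirantizes to the fricative [x].
/t/ is a stop between vowels /i/ and /a/, so it spirantizes to the fricative [s].
Surface form: [riexuuroxisaufi].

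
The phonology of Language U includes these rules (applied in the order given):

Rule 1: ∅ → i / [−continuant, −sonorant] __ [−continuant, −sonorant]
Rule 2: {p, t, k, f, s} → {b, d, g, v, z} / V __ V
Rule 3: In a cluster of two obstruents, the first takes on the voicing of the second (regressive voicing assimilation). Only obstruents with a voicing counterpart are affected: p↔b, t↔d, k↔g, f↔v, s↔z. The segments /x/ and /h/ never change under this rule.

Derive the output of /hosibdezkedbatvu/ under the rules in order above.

hozibideskedibadvu

Rule 1 (stop-cluster i-epenthesis): /b/ and /d/ form a stop–stop cluster, so [i] is inserted between them. /d/ and /b/ form a stop–stop cluster, so [i] is inserted between them. /hosibdezkedbatvu/ → hosibidezkedibatvu.
Rule 2 (intervocalic voicing): /s/ is a voiceless obstruent between vowels /o/ and /i/, so it voices to [z]. /hosibidezkedibatvu/ → hozibidezkedibatvu.
Rule 3 (regressive voicing assimilation): /z/ precedes the voiceless obstruent /k/, so it devoices to [s] by assimilation. /t/ precedes the voiced obstruent /v/, so it voices to [d] by assimilation. /hozibidezkedibatvu/ → hozibideskedibadvu.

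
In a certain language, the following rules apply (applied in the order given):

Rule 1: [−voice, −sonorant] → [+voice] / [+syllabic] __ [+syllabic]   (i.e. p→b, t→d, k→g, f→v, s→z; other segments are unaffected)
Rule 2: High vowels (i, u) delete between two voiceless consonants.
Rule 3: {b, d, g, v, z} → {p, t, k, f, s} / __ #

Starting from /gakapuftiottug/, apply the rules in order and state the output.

Rule 1 (intervocalic voicing): /k/ is a voiceless obstruent between vowels /a/ and /a/, so it voices to [g]. /p/ is a voiceless obstruent between vowels /a/ and /u/, so it voices to [b]. /gakapuftiottug/ → gagabuftiottug.
Rule 2 (high vowel syncope): no segment meets the environment; /gagabuftiottug/ is unchanged.
Rule 3 (final devoicing): /g/ is a voiced obstruent in word-final position, so it devoices to [k]. /gagabuftiottug/ → gagabuftiottuk.

gagabuftiottuk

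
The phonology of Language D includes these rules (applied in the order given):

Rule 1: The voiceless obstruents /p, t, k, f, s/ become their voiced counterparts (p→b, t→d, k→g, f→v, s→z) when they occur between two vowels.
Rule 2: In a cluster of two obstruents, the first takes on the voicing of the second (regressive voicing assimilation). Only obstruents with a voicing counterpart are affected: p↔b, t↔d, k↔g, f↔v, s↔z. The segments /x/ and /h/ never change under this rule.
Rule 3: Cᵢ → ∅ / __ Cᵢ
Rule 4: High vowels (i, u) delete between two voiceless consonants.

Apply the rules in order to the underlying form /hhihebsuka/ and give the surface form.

hhepsuga

Rule 1 (intervocalic voicing): /k/ is a voiceless obstruent between vowels /u/ and /a/, so it voices to [g]. /hhihebsuka/ → hhihebsuga.
Rule 2 (regressive voicing assimilation): /b/ precedes the voiceless obstruent /s/, so it devoices to [p] by assimilation. /hhihebsuga/ → hhihepsuga.
Rule 3 (degemination): /hh/ is a geminate; the first /h/ deletes. /hhihepsuga/ → hihepsuga.
Rule 4 (high vowel syncope): /i/ is a high vowel flanked by voiceless consonants /h/ and /h/, so it deletes. /hihepsuga/ → hhepsuga.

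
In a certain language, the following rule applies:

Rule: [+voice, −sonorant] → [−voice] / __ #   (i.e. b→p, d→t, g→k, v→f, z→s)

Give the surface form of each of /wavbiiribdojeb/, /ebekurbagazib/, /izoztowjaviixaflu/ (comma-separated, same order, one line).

/wavbiiribdojeb/: /b/ is a voiced obstruent in word-final position, so it devoices to [p]. → [wavbiiribdojep].
/ebekurbagazib/: /b/ is a voiced obstruent in word-final position, so it devoices to [p]. → [ebekurbagazip].
/izoztowjaviixaflu/: the rule's environment is not met; surfaces unchanged as [izoztowjaviixaflu].

wavbiiribdojep, ebekurbagazip, izoztowjaviixaflu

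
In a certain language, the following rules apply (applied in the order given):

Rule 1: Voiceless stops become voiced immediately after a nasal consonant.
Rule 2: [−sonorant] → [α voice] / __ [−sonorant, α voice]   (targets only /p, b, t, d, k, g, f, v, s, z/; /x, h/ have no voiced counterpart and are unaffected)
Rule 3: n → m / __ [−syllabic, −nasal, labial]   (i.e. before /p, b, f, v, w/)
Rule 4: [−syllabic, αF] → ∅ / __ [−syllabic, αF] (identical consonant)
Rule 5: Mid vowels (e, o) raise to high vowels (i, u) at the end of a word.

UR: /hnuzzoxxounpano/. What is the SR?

hnuzoxoumbanu

Rule 1 (post-nasal voicing): /p/ is a voiceless stop immediately after the nasal /n/, so it voices to [b]. /hnuzzoxxounpano/ → hnuzzoxxounbano.
Rule 2 (regressive voicing assimilation): no segment meets the environment; /hnuzzoxxounbano/ is unchanged.
Rule 3 (nasal place assimilation): /n/ precedes the labial consonant /b/, so it assimilates in place to [m]. /hnuzzoxxounbano/ → hnuzzoxxoumbano.
Rule 4 (degemination): /zz/ is a geminate; the first /z/ deletes. /xx/ is a geminate; the first /x/ deletes. /hnuzzoxxoumbano/ → hnuzoxoumbano.
Rule 5 (final vowel raising): /o/ is a mid vowel in word-final position, so it raises to [u]. /hnuzoxoumbano/ → hnuzoxoumbanu.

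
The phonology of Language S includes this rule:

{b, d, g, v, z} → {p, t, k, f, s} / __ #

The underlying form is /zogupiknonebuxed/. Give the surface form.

/d/ is a voiced obstruent in word-final position, so it devoices to [t].
The other instances of /z/, /g/, /b/ do not occur in the required environment and remain unchanged.
Surface form: [zogupiknonebuxet].

zogupiknonebuxet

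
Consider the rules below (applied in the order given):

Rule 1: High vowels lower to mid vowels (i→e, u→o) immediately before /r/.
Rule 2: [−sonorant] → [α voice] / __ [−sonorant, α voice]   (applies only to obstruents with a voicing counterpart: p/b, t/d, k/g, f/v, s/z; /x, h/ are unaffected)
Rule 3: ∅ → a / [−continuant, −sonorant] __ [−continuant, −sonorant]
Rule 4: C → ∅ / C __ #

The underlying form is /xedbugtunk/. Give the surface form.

Rule 1 (pre-rhotic lowering): no segment meets the environment; /xedbugtunk/ is unchanged.
Rule 2 (regressive voicing assimilation): /g/ precedes the voiceless obstruent /t/, so it devoices to [k] by assimilation. /xedbugtunk/ → xedbuktunk.
Rule 3 (stop-cluster a-epenthesis): /d/ and /b/ form a stop–stop cluster, so [a] is inserted between them. /k/ and /t/ form a stop–stop cluster, so [a] is inserted between them. /xedbuktunk/ → xedabukatunk.
Rule 4 (final cluster simplification): /k/ is the second consonant of a word-final cluster /nk/, so it deletes. /xedabukatunk/ → xedabukatun.

xedabukatun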